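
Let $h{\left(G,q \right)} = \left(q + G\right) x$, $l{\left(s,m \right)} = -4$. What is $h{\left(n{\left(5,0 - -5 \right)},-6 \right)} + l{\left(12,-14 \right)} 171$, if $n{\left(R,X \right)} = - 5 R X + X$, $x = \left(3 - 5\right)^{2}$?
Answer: $-1188$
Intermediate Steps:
$x = 4$ ($x = \left(-2\right)^{2} = 4$)
$n{\left(R,X \right)} = X - 5 R X$ ($n{\left(R,X \right)} = - 5 R X + X = X - 5 R X$)
$h{\left(G,q \right)} = 4 G + 4 q$ ($h{\left(G,q \right)} = \left(q + G\right) 4 = \left(G + q\right) 4 = 4 G + 4 q$)
$h{\left(n{\left(5,0 - -5 \right)},-6 \right)} + l{\left(12,-14 \right)} 171 = \left(4 \left(0 - -5\right) \left(1 - 25\right) + 4 \left(-6\right)\right) - 684 = \left(4 \left(0 + 5\right) \left(1 - 25\right) - 24\right) - 684 = \left(4 \cdot 5 \left(-24\right) - 24\right) - 684 = \left(4 \left(-120\right) - 24\right) - 684 = \left(-480 - 24\right) - 684 = -504 - 684 = -1188$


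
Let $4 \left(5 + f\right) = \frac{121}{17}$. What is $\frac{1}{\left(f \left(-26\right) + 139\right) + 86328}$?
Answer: $\frac{34}{2942725} \approx 1.1554 \cdot 10^{-5}$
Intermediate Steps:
$f = - \frac{219}{68}$ ($f = -5 + \frac{121 \cdot \frac{1}{17}}{4} = -5 + \frac{1}{4} \cdot \frac{121}{17} = -5 + \frac{121}{68} = - \frac{219}{68} \approx -3.2206$)
$\frac{1}{\left(f \left(-26\right) + 139\right) + 86328} = \frac{1}{\left(\left(- \frac{219}{68}\right) \left(-26\right) + 139\right) + 86328} = \frac{1}{\left(\frac{2847}{34} + 139\right) + 86328} = \frac{1}{\frac{7573}{34} + 86328} = \frac{1}{\frac{2942725}{34}} = \frac{34}{2942725}$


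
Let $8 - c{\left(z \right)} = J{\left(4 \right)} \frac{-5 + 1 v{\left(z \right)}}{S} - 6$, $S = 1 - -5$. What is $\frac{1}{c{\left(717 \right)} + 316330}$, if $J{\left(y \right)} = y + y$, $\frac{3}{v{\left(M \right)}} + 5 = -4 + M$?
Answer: $\frac{59}{18664689} \approx 3.1611 \cdot 10^{-6}$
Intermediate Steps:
$v{\left(M \right)} = \frac{3}{-9 + M}$ ($v{\left(M \right)} = \frac{3}{-5 + \left(-4 + M\right)} = \frac{3}{-9 + M}$)
$J{\left(y \right)} = 2 y$
$S = 6$ ($S = 1 + 5 = 6$)
$c{\left(z \right)} = \frac{62}{3} - \frac{4}{-9 + z}$ ($c{\left(z \right)} = 8 - \left(2 \cdot 4 \frac{-5 + 1 \frac{3}{-9 + z}}{6} - 6\right) = 8 - \left(8 \left(-5 + \frac{3}{-9 + z}\right) \frac{1}{6} - 6\right) = 8 - \left(8 \left(- \frac{5}{6} + \frac{1}{2 \left(-9 + z\right)}\right) - 6\right) = 8 - \left(\left(- \frac{20}{3} + \frac{4}{-9 + z}\right) - 6\right) = 8 - \left(- \frac{38}{3} + \frac{4}{-9 + z}\right) = 8 + \left(\frac{38}{3} - \frac{4}{-9 + z}\right) = \frac{62}{3} - \frac{4}{-9 + z}$)
$\frac{1}{c{\left(717 \right)} + 316330} = \frac{1}{\frac{2 \left(-285 + 31 \cdot 717\right)}{3 \left(-9 + 717\right)} + 316330} = \frac{1}{\frac{2 \left(-285 + 22227\right)}{3 \cdot 708} + 316330} = \frac{1}{\frac{2}{3} \cdot \frac{1}{708} \cdot 21942 + 316330} = \frac{1}{\frac{1219}{59} + 316330} = \frac{1}{\frac{18664689}{59}} = \frac{59}{18664689}$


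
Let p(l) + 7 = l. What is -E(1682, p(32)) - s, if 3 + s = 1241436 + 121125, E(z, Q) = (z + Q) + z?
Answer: -1365947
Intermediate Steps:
p(l) = -7 + l
E(z, Q) = Q + 2*z (E(z, Q) = (Q + z) + z = Q + 2*z)
s = 1362558 (s = -3 + (1241436 + 121125) = -3 + 1362561 = 1362558)
-E(1682, p(32)) - s = -((-7 + 32) + 2*1682) - 1*1362558 = -(25 + 3364) - 1362558 = -1*3389 - 1362558 = -3389 - 1362558 = -1365947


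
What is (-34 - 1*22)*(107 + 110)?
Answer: -12152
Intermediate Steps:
(-34 - 1*22)*(107 + 110) = (-34 - 22)*217 = -56*217 = -12152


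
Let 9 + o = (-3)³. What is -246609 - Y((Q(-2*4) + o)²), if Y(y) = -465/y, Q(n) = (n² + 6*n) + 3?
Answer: -71269536/289 ≈ -2.4661e+5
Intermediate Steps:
o = -36 (o = -9 + (-3)³ = -9 - 27 = -36)
Q(n) = 3 + n² + 6*n
-246609 - Y((Q(-2*4) + o)²) = -246609 - (-465)/(((3 + (-2*4)² + 6*(-2*4)) - 36)²) = -246609 - (-465)/(((3 + (-8)² + 6*(-8)) - 36)²) = -246609 - (-465)/(((3 + 64 - 48) - 36)²) = -246609 - (-465)/((19 - 36)²) = -246609 - (-465)/((-17)²) = -246609 - (-465)/289 = -246609 - 1*(-465/289) = -246609 + 465/289 = -71269536/289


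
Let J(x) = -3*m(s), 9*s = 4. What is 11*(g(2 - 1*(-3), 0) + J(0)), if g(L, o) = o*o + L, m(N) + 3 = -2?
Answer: 220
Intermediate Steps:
s = 4/9 (s = (⅑)*4 = 4/9 ≈ 0.44444)
m(N) = -5 (m(N) = -3 - 2 = -5)
J(x) = 15 (J(x) = -3*(-5) = 15)
g(L, o) = L + o² (g(L, o) = o² + L = L + o²)
11*(g(2 - 1*(-3), 0) + J(0)) = 11*(((2 - 1*(-3)) + 0²) + 15) = 11*(((2 + 3) + 0) + 15) = 11*((5 + 0) + 15) = 11*(5 + 15) = 11*20 = 220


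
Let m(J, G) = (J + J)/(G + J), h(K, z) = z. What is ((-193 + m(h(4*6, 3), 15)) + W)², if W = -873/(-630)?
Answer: 1613548561/44100 ≈ 36588.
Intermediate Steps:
m(J, G) = 2*J/(G + J) (m(J, G) = (2*J)/(G + J) = 2*J/(G + J))
W = 97/70 (W = -873*(-1/630) = 97/70 ≈ 1.3857)
((-193 + m(h(4*6, 3), 15)) + W)² = ((-193 + 2*3/(15 + 3)) + 97/70)² = ((-193 + 2*3/18) + 97/70)² = ((-193 + 2*3*(1/18)) + 97/70)² = ((-193 + ⅓) + 97/70)² = (-578/3 + 97/70)² = (-40169/210)² = 1613548561/44100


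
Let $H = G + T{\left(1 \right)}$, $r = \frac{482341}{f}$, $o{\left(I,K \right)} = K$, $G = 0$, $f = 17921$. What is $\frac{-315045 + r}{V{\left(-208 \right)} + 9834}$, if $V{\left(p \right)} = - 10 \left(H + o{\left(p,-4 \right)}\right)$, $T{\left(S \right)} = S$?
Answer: $- \frac{705679888}{22096593} \approx -31.936$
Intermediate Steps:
$r = \frac{482341}{17921} \approx 26.915$
$H = 1$ ($H = 0 + 1 = 1$)
$V{\left(p \right)} = 30$ ($V{\left(p \right)} = - 10 \left(1 - 4\right) = \left(-10\right) \left(-3\right) = 30$)
$\frac{-315045 + r}{V{\left(-208 \right)} + 9834} = \frac{-315045 + \frac{482341}{17921}}{30 + 9834} = - \frac{5645439104}{17921 \cdot 9864} = \left(- \frac{5645439104}{17921}\right) \frac{1}{9864} = - \frac{705679888}{22096593}$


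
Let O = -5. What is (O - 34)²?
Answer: 1521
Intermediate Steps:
(O - 34)² = (-5 - 34)² = (-39)² = 1521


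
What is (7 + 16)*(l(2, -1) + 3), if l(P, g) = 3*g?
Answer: 0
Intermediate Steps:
(7 + 16)*(l(2, -1) + 3) = (7 + 16)*(3*(-1) + 3) = 23*(-3 + 3) = 23*0 = 0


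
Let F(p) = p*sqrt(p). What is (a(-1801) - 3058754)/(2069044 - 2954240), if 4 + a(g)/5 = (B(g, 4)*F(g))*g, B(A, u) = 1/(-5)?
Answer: 1529387/442598 + 3243601*I*sqrt(1801)/885196 ≈ 3.4555 + 155.51*I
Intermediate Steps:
B(A, u) = -1/5
F(p) = p**(3/2)
a(g) = -20 - g**(5/2) (a(g) = -20 + 5*((-g**(3/2)/5)*g) = -20 + 5*(-g**(5/2)/5) = -20 - g**(5/2))
(a(-1801) - 3058754)/(2069044 - 2954240) = ((-20 - (-1801)**(5/2)) - 3058754)/(2069044 - 2954240) = ((-20 - 3243601*I*sqrt(1801)) - 3058754)/(-885196) = ((-20 - 3243601*I*sqrt(1801)) - 3058754)*(-1/885196) = (-3058774 - 3243601*I*sqrt(1801))*(-1/885196) = 1529387/442598 + 3243601*I*sqrt(1801)/885196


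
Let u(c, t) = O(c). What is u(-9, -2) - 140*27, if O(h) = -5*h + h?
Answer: -3744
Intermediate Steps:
O(h) = -4*h
u(c, t) = -4*c
u(-9, -2) - 140*27 = -4*(-9) - 140*27 = 36 - 3780 = -3744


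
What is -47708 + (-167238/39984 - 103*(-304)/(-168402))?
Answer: -1574832224857/33006792 ≈ -47712.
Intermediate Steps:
-47708 + (-167238/39984 - 103*(-304)/(-168402)) = -47708 + (-167238*1/39984 + 31312*(-1/168402)) = -47708 + (-27873/6664 - 15656/84201) = -47708 - 144192121/33006792 = -1574832224857/33006792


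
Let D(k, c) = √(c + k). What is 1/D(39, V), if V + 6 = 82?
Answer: √115/115 ≈ 0.093251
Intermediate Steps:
V = 76 (V = -6 + 82 = 76)
1/D(39, V) = 1/(√(76 + 39)) = 1/(√115) = √115/115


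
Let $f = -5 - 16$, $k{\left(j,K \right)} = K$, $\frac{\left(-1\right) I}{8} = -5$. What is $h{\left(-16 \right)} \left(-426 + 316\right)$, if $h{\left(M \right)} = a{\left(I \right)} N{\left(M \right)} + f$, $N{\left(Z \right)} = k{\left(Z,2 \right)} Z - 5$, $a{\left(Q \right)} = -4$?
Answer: $-13970$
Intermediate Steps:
$I = 40$ ($I = \left(-8\right) \left(-5\right) = 40$)
$f = -21$ ($f = -5 - 16 = -21$)
$N{\left(Z \right)} = -5 + 2 Z$ ($N{\left(Z \right)} = 2 Z - 5 = -5 + 2 Z$)
$h{\left(M \right)} = -1 - 8 M$ ($h{\left(M \right)} = - 4 \left(-5 + 2 M\right) - 21 = \left(20 - 8 M\right) - 21 = -1 - 8 M$)
$h{\left(-16 \right)} \left(-426 + 316\right) = \left(-1 - -128\right) \left(-426 + 316\right) = \left(-1 + 128\right) \left(-110\right) = 127 \left(-110\right) = -13970$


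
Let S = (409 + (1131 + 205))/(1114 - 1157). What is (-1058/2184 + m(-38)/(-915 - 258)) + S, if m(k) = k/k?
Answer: -753975869/18359796 ≈ -41.067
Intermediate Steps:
m(k) = 1
S = -1745/43 (S = (409 + 1336)/(-43) = 1745*(-1/43) = -1745/43 ≈ -40.581)
(-1058/2184 + m(-38)/(-915 - 258)) + S = (-1058/2184 + 1/(-915 - 258)) - 1745/43 = (-1058*1/2184 + 1/(-1173)) - 1745/43 = (-529/1092 + 1*(-1/1173)) - 1745/43 = (-529/1092 - 1/1173) - 1745/43 = -207203/426972 - 1745/43 = -753975869/18359796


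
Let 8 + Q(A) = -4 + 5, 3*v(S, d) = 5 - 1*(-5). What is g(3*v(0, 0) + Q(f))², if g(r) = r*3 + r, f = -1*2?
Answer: 144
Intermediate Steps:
v(S, d) = 10/3 (v(S, d) = (5 - 1*(-5))/3 = (5 + 5)/3 = (⅓)*10 = 10/3)
f = -2
Q(A) = -7 (Q(A) = -8 + (-4 + 5) = -8 + 1 = -7)
g(r) = 4*r (g(r) = 3*r + r = 4*r)
g(3*v(0, 0) + Q(f))² = (4*(3*(10/3) - 7))² = (4*(10 - 7))² = (4*3)² = 12² = 144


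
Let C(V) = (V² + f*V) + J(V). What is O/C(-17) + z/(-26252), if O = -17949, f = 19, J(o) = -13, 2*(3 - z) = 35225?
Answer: 944049589/2467688 ≈ 382.56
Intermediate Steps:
z = -35219/2 (z = 3 - ½*35225 = 3 - 35225/2 = -35219/2 ≈ -17610.)
C(V) = -13 + V² + 19*V (C(V) = (V² + 19*V) - 13 = -13 + V² + 19*V)
O/C(-17) + z/(-26252) = -17949/(-13 + (-17)² + 19*(-17)) - 35219/2/(-26252) = -17949/(-13 + 289 - 323) - 35219/2*(-1/26252) = -17949/(-47) + 35219/52504 = -17949*(-1/47) + 35219/52504 = 17949/47 + 35219/52504 = 944049589/2467688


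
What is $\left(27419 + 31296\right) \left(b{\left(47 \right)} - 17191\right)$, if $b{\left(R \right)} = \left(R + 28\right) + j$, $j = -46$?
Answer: $-1007666830$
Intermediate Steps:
$b{\left(R \right)} = -18 + R$ ($b{\left(R \right)} = \left(R + 28\right) - 46 = \left(28 + R\right) - 46 = -18 + R$)
$\left(27419 + 31296\right) \left(b{\left(47 \right)} - 17191\right) = \left(27419 + 31296\right) \left(\left(-18 + 47\right) - 17191\right) = 58715 \left(29 - 17191\right) = 58715 \left(-17162\right) = -1007666830$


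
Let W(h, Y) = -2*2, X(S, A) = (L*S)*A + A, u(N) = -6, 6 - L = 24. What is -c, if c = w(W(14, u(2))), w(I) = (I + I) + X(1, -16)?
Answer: -264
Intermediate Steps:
L = -18 (L = 6 - 1*24 = 6 - 24 = -18)
X(S, A) = A - 18*A*S (X(S, A) = (-18*S)*A + A = -18*A*S + A = A - 18*A*S)
W(h, Y) = -4
w(I) = 272 + 2*I (w(I) = (I + I) - 16*(1 - 18*1) = 2*I - 16*(1 - 18) = 2*I - 16*(-17) = 2*I + 272 = 272 + 2*I)
c = 264 (c = 272 + 2*(-4) = 272 - 8 = 264)
-c = -1*264 = -264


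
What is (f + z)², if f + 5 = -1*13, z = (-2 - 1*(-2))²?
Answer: 324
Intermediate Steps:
z = 0 (z = (-2 + 2)² = 0² = 0)
f = -18 (f = -5 - 1*13 = -5 - 13 = -18)
(f + z)² = (-18 + 0)² = (-18)² = 324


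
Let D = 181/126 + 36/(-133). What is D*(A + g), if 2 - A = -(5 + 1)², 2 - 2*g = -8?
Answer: 120013/2394 ≈ 50.131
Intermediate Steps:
g = 5 (g = 1 - ½*(-8) = 1 + 4 = 5)
D = 2791/2394 (D = 181*(1/126) + 36*(-1/133) = 181/126 - 36/133 = 2791/2394 ≈ 1.1658)
A = 38 (A = 2 - (-1)*(5 + 1)² = 2 - (-1)*6² = 2 - (-1)*36 = 2 - 1*(-36) = 2 + 36 = 38)
D*(A + g) = 2791*(38 + 5)/2394 = (2791/2394)*43 = 120013/2394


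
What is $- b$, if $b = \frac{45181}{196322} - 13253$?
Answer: $\frac{2601810285}{196322} \approx 13253.0$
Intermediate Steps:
$b = - \frac{2601810285}{196322}$ ($b = 45181 \cdot \frac{1}{196322} - 13253 = \frac{45181}{196322} - 13253 = - \frac{2601810285}{196322} \approx -13253.0$)
$- b = \left(-1\right) \left(- \frac{2601810285}{196322}\right) = \frac{2601810285}{196322}$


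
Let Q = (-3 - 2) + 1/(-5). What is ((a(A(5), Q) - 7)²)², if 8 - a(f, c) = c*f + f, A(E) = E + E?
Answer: 3418801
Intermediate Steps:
A(E) = 2*E
Q = -26/5 (Q = -5 - ⅕ = -26/5 ≈ -5.2000)
a(f, c) = 8 - f - c*f (a(f, c) = 8 - (c*f + f) = 8 - (f + c*f) = 8 + (-f - c*f) = 8 - f - c*f)
((a(A(5), Q) - 7)²)² = (((8 - 2*5 - 1*(-26/5)*2*5) - 7)²)² = (((8 - 1*10 - 1*(-26/5)*10) - 7)²)² = (((8 - 10 + 52) - 7)²)² = ((50 - 7)²)² = (43²)² = 1849² = 3418801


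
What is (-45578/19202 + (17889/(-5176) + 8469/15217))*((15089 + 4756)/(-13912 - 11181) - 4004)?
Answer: 400725166901966101769/18975462262594456 ≈ 21118.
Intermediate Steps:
(-45578/19202 + (17889/(-5176) + 8469/15217))*((15089 + 4756)/(-13912 - 11181) - 4004) = (-45578*1/19202 + (17889*(-1/5176) + 8469*(1/15217)))*(19845/(-25093) - 4004) = (-22789/9601 + (-17889/5176 + 8469/15217))*(19845*(-1/25093) - 4004) = (-22789/9601 - 228381369/78763192)*(-19845/25093 - 4004) = -3987623906257/756205406392*(-100492217/25093) = 400725166901966101769/18975462262594456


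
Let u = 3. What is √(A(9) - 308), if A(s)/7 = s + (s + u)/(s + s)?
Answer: I*√2163/3 ≈ 15.503*I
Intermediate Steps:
A(s) = 7*s + 7*(3 + s)/(2*s) (A(s) = 7*(s + (s + 3)/(s + s)) = 7*(s + (3 + s)/((2*s))) = 7*(s + (3 + s)*(1/(2*s))) = 7*(s + (3 + s)/(2*s)) = 7*s + 7*(3 + s)/(2*s))
√(A(9) - 308) = √((7/2 + 7*9 + (21/2)/9) - 308) = √((7/2 + 63 + (21/2)*(⅑)) - 308) = √((7/2 + 63 + 7/6) - 308) = √(203/3 - 308) = √(-721/3) = I*√2163/3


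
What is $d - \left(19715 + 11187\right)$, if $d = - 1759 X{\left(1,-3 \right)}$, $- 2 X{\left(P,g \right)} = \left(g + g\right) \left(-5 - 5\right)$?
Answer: $21868$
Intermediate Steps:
$X{\left(P,g \right)} = 10 g$ ($X{\left(P,g \right)} = - \frac{\left(g + g\right) \left(-5 - 5\right)}{2} = - \frac{2 g \left(-10\right)}{2} = - \frac{\left(-20\right) g}{2} = 10 g$)
$d = 52770$ ($d = - 1759 \cdot 10 \left(-3\right) = \left(-1759\right) \left(-30\right) = 52770$)
$d - \left(19715 + 11187\right) = 52770 - \left(19715 + 11187\right) = 52770 - 30902 = 21868$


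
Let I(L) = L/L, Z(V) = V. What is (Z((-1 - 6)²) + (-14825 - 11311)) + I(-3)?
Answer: -26086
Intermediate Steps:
I(L) = 1
(Z((-1 - 6)²) + (-14825 - 11311)) + I(-3) = ((-1 - 6)² + (-14825 - 11311)) + 1 = ((-7)² - 26136) + 1 = (49 - 26136) + 1 = -26087 + 1 = -26086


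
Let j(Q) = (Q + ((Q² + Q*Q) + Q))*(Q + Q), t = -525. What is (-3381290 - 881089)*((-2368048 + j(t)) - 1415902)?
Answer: 2478547601107050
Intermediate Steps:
j(Q) = 2*Q*(2*Q + 2*Q²) (j(Q) = (Q + ((Q² + Q²) + Q))*(2*Q) = (Q + (2*Q² + Q))*(2*Q) = (Q + (Q + 2*Q²))*(2*Q) = (2*Q + 2*Q²)*(2*Q) = 2*Q*(2*Q + 2*Q²))
(-3381290 - 881089)*((-2368048 + j(t)) - 1415902) = (-3381290 - 881089)*((-2368048 + 4*(-525)²*(1 - 525)) - 1415902) = -4262379*((-2368048 + 4*275625*(-524)) - 1415902) = -4262379*((-2368048 - 577710000) - 1415902) = -4262379*(-580078048 - 1415902) = -4262379*(-581493950) = 2478547601107050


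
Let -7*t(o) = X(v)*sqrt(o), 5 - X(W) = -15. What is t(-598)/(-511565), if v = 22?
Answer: 4*I*sqrt(598)/716191 ≈ 0.00013658*I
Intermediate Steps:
X(W) = 20 (X(W) = 5 - 1*(-15) = 5 + 15 = 20)
t(o) = -20*sqrt(o)/7
t(-598)/(-511565) = -20*I*sqrt(598)/7/(-511565) = -20*I*sqrt(598)/7*(-1/511565) = 4*I*sqrt(598)/716191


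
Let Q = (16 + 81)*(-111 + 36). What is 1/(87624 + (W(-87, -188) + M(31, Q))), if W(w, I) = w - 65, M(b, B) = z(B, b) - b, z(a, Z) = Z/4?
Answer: 4/349795 ≈ 1.1435e-5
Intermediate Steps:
z(a, Z) = Z/4 (z(a, Z) = Z*(¼) = Z/4)
Q = -7275 (Q = 97*(-75) = -7275)
M(b, B) = -3*b/4 (M(b, B) = b/4 - b = -3*b/4)
W(w, I) = -65 + w
1/(87624 + (W(-87, -188) + M(31, Q))) = 1/(87624 + ((-65 - 87) - ¾*31)) = 1/(87624 + (-152 - 93/4)) = 1/(87624 - 701/4) = 1/(349795/4) = 4/349795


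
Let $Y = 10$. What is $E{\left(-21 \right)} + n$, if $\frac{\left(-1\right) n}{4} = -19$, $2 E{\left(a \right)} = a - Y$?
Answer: $\frac{121}{2} \approx 60.5$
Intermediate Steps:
$E{\left(a \right)} = -5 + \frac{a}{2}$ ($E{\left(a \right)} = \frac{a - 10}{2} = \frac{-10 + a}{2} = -5 + \frac{a}{2}$)
$n = 76$ ($n = \left(-4\right) \left(-19\right) = 76$)
$E{\left(-21 \right)} + n = \left(-5 + \frac{1}{2} \left(-21\right)\right) + 76 = \left(-5 - \frac{21}{2}\right) + 76 = - \frac{31}{2} + 76 = \frac{121}{2}$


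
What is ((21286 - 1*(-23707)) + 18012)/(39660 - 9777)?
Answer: 63005/29883 ≈ 2.1084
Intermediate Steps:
((21286 - 1*(-23707)) + 18012)/(39660 - 9777) = ((21286 + 23707) + 18012)/29883 = (44993 + 18012)*(1/29883) = 63005*(1/29883) = 63005/29883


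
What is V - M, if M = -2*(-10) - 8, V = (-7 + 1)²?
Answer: 24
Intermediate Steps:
V = 36 (V = (-6)² = 36)
M = 12 (M = 20 - 8 = 12)
V - M = 36 - 1*12 = 36 - 12 = 24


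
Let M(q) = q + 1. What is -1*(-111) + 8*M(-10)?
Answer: 39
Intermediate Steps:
M(q) = 1 + q
-1*(-111) + 8*M(-10) = -1*(-111) + 8*(1 - 10) = 111 + 8*(-9) = 111 - 72 = 39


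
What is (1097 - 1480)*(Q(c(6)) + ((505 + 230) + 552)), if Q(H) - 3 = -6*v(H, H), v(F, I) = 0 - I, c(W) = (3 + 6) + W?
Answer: -528540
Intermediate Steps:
c(W) = 9 + W
v(F, I) = -I
Q(H) = 3 + 6*H (Q(H) = 3 - (-6)*H = 3 + 6*H)
(1097 - 1480)*(Q(c(6)) + ((505 + 230) + 552)) = (1097 - 1480)*((3 + 6*(9 + 6)) + ((505 + 230) + 552)) = -383*((3 + 6*15) + (735 + 552)) = -383*((3 + 90) + 1287) = -383*(93 + 1287) = -383*1380 = -528540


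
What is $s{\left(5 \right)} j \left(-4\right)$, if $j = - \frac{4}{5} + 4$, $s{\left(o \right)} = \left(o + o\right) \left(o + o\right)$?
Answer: $-1280$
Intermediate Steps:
$s{\left(o \right)} = 4 o^{2}$ ($s{\left(o \right)} = 2 o 2 o = 4 o^{2}$)
$j = \frac{16}{5}$ ($j = \left(-4\right) \frac{1}{5} + 4 = - \frac{4}{5} + 4 = \frac{16}{5} \approx 3.2$)
$s{\left(5 \right)} j \left(-4\right) = 4 \cdot 5^{2} \cdot \frac{16}{5} \left(-4\right) = 4 \cdot 25 \cdot \frac{16}{5} \left(-4\right) = 100 \cdot \frac{16}{5} \left(-4\right) = 320 \left(-4\right) = -1280$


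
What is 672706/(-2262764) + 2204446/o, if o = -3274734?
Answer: -1797768564737/1852487551194 ≈ -0.97046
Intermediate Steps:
672706/(-2262764) + 2204446/o = 672706/(-2262764) + 2204446/(-3274734) = 672706*(-1/2262764) + 2204446*(-1/3274734) = -336353/1131382 - 1102223/1637367 = -1797768564737/1852487551194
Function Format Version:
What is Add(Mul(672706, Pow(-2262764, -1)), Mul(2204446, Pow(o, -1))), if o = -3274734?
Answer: Rational(-1797768564737, 1852487551194) ≈ -0.97046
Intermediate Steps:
Add(Mul(672706, Pow(-2262764, -1)), Mul(2204446, Pow(o, -1))) = Add(Mul(672706, Pow(-2262764, -1)), Mul(2204446, Pow(-3274734, -1))) = Add(Mul(672706, Rational(-1, 2262764)), Mul(2204446, Rational(-1, 3274734))) = Add(Rational(-336353, 1131382), Rational(-1102223, 1637367)) = Rational(-1797768564737, 1852487551194)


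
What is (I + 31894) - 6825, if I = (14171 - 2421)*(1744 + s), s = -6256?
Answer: -52990931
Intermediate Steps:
I = -53016000 (I = (14171 - 2421)*(1744 - 6256) = 11750*(-4512) = -53016000)
(I + 31894) - 6825 = (-53016000 + 31894) - 6825 = -52984106 - 6825 = -52990931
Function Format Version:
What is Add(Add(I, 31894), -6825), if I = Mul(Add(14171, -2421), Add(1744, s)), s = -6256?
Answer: -52990931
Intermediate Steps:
I = -53016000 (I = Mul(Add(14171, -2421), Add(1744, -6256)) = Mul(11750, -4512) = -53016000)
Add(Add(I, 31894), -6825) = Add(Add(-53016000, 31894), -6825) = Add(-52984106, -6825) = -52990931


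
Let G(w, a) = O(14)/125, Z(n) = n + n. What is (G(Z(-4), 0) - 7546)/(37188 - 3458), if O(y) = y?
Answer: -471618/2108125 ≈ -0.22371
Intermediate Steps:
Z(n) = 2*n
G(w, a) = 14/125
(G(Z(-4), 0) - 7546)/(37188 - 3458) = (14/125 - 7546)/(37188 - 3458) = -943236/125/33730 = -943236/125*1/33730 = -471618/2108125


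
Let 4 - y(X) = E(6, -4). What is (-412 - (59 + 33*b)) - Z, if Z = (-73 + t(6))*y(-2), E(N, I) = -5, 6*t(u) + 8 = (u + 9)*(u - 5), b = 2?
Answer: 219/2 ≈ 109.50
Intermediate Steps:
t(u) = -4/3 + (-5 + u)*(9 + u)/6 (t(u) = -4/3 + ((u + 9)*(u - 5))/6 = -4/3 + ((9 + u)*(-5 + u))/6 = -4/3 + ((-5 + u)*(9 + u))/6 = -4/3 + (-5 + u)*(9 + u)/6)
y(X) = 9 (y(X) = 4 - 1*(-5) = 4 + 5 = 9)
Z = -1293/2 (Z = (-73 + (-53/6 + (⅙)*6² + (⅔)*6))*9 = (-73 + (-53/6 + (⅙)*36 + 4))*9 = (-73 + (-53/6 + 6 + 4))*9 = (-73 + 7/6)*9 = -431/6*9 = -1293/2 ≈ -646.50)
(-412 - (59 + 33*b)) - Z = (-412 - (59 + 33*2)) - 1*(-1293/2) = (-412 - (59 + 66)) + 1293/2 = (-412 - 1*125) + 1293/2 = (-412 - 125) + 1293/2 = -537 + 1293/2 = 219/2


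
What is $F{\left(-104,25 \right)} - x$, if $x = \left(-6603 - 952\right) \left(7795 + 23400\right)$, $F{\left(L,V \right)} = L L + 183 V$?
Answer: $235693616$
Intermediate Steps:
$F{\left(L,V \right)} = L^{2} + 183 V$
$x = -235678225$ ($x = \left(-7555\right) 31195 = -235678225$)
$F{\left(-104,25 \right)} - x = \left(\left(-104\right)^{2} + 183 \cdot 25\right) - -235678225 = \left(10816 + 4575\right) + 235678225 = 15391 + 235678225 = 235693616$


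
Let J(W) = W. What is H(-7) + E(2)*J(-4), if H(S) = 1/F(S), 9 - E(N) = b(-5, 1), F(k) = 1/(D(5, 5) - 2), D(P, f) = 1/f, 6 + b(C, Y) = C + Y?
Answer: -389/5 ≈ -77.800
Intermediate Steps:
b(C, Y) = -6 + C + Y (b(C, Y) = -6 + (C + Y) = -6 + C + Y)
F(k) = -5/9 (F(k) = 1/(1/5 - 2) = 1/(⅕ - 2) = 1/(-9/5) = -5/9)
E(N) = 19 (E(N) = 9 - (-6 - 5 + 1) = 9 - 1*(-10) = 9 + 10 = 19)
H(S) = -9/5 (H(S) = 1/(-5/9) = -9/5)
H(-7) + E(2)*J(-4) = -9/5 + 19*(-4) = -9/5 - 76 = -389/5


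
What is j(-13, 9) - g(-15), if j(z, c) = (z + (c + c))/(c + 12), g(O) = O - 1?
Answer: 341/21 ≈ 16.238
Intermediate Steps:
g(O) = -1 + O
j(z, c) = (z + 2*c)/(12 + c)
j(-13, 9) - g(-15) = (-13 + 2*9)/(12 + 9) - (-1 - 15) = (-13 + 18)/21 - 1*(-16) = (1/21)*5 + 16 = 5/21 + 16 = 341/21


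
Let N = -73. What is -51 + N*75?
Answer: -5526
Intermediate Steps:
-51 + N*75 = -51 - 73*75 = -51 - 5475 = -5526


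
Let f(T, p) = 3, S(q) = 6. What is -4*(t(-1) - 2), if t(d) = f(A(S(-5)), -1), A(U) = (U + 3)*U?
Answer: -4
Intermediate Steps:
A(U) = U*(3 + U) (A(U) = (3 + U)*U = U*(3 + U))
t(d) = 3
-4*(t(-1) - 2) = -4*(3 - 2) = -4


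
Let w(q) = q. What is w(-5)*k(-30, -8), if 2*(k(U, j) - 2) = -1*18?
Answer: 35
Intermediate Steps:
k(U, j) = -7 (k(U, j) = 2 + (-1*18)/2 = 2 + (½)*(-18) = 2 - 9 = -7)
w(-5)*k(-30, -8) = -5*(-7) = 35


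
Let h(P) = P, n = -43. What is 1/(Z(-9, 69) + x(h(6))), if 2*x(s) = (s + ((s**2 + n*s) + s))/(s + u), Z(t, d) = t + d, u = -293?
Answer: 41/2475 ≈ 0.016566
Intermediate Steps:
Z(t, d) = d + t
x(s) = (s**2 - 41*s)/(2*(-293 + s)) (x(s) = ((s + ((s**2 - 43*s) + s))/(s - 293))/2 = ((s + (s**2 - 42*s))/(-293 + s))/2 = ((s**2 - 41*s)/(-293 + s))/2 = (s**2 - 41*s)/(2*(-293 + s)))
1/(Z(-9, 69) + x(h(6))) = 1/((69 - 9) + (1/2)*6*(-41 + 6)/(-293 + 6)) = 1/(60 + (1/2)*6*(-35)/(-287)) = 1/(60 + (1/2)*6*(-1/287)*(-35)) = 1/(60 + 15/41) = 1/(2475/41) = 41/2475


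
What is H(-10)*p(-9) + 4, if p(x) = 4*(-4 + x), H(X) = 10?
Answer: -516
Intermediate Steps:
p(x) = -16 + 4*x
H(-10)*p(-9) + 4 = 10*(-16 + 4*(-9)) + 4 = 10*(-16 - 36) + 4 = 10*(-52) + 4 = -520 + 4 = -516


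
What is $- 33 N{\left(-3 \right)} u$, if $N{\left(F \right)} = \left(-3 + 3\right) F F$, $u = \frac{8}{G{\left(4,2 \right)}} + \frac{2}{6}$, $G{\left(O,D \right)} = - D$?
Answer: $0$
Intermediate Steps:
$u = - \frac{11}{3}$ ($u = \frac{8}{\left(-1\right) 2} + \frac{2}{6} = \frac{8}{-2} + 2 \cdot \frac{1}{6} = 8 \left(- \frac{1}{2}\right) + \frac{1}{3} = -4 + \frac{1}{3} = - \frac{11}{3} \approx -3.6667$)
$N{\left(F \right)} = 0$ ($N{\left(F \right)} = 0 F^{2} = 0$)
$- 33 N{\left(-3 \right)} u = \left(-33\right) 0 \left(- \frac{11}{3}\right) = 0 \left(- \frac{11}{3}\right) = 0$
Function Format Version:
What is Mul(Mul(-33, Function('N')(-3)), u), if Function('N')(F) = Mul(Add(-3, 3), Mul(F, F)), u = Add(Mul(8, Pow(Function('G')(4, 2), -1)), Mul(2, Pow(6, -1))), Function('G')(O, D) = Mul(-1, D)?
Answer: 0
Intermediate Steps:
u = Rational(-11, 3) (u = Add(Mul(8, Pow(Mul(-1, 2), -1)), Mul(2, Pow(6, -1))) = Add(Mul(8, Pow(-2, -1)), Mul(2, Rational(1, 6))) = Add(Mul(8, Rational(-1, 2)), Rational(1, 3)) = Add(-4, Rational(1, 3)) = Rational(-11, 3) ≈ -3.6667)
Function('N')(F) = 0 (Function('N')(F) = Mul(0, Pow(F, 2)) = 0)
Mul(Mul(-33, Function('N')(-3)), u) = Mul(Mul(-33, 0), Rational(-11, 3)) = Mul(0, Rational(-11, 3)) = 0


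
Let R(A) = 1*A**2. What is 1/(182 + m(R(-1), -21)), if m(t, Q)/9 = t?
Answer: 1/191 ≈ 0.0052356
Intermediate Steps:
R(A) = A**2
m(t, Q) = 9*t
1/(182 + m(R(-1), -21)) = 1/(182 + 9*(-1)**2) = 1/(182 + 9*1) = 1/(182 + 9) = 1/191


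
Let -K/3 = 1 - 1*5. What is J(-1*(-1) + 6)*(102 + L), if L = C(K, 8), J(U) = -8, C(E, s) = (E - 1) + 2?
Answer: -920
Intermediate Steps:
K = 12 (K = -3*(1 - 1*5) = -3*(1 - 5) = -3*(-4) = 12)
C(E, s) = 1 + E (C(E, s) = (-1 + E) + 2 = 1 + E)
L = 13 (L = 1 + 12 = 13)
J(-1*(-1) + 6)*(102 + L) = -8*(102 + 13) = -8*115 = -920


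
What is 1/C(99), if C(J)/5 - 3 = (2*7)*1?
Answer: 1/85 ≈ 0.011765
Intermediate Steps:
C(J) = 85 (C(J) = 15 + 5*((2*7)*1) = 15 + 5*(14*1) = 15 + 5*14 = 15 + 70 = 85)
1/C(99) = 1/85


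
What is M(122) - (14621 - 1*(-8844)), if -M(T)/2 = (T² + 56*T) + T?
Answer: -67141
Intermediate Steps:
M(T) = -114*T - 2*T² (M(T) = -2*((T² + 56*T) + T) = -2*(T² + 57*T) = -114*T - 2*T²)
M(122) - (14621 - 1*(-8844)) = -2*122*(57 + 122) - (14621 - 1*(-8844)) = -2*122*179 - (14621 + 8844) = -43676 - 1*23465 = -43676 - 23465 = -67141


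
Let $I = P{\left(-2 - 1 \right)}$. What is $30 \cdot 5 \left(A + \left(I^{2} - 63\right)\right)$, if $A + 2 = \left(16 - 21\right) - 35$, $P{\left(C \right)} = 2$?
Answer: $-15150$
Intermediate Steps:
$I = 2$
$A = -42$ ($A = -2 + \left(\left(16 - 21\right) - 35\right) = -2 - 40 = -42$)
$30 \cdot 5 \left(A + \left(I^{2} - 63\right)\right) = 30 \cdot 5 \left(-42 - \left(63 - 2^{2}\right)\right) = 150 \left(-42 + \left(4 - 63\right)\right) = 150 \left(-42 - 59\right) = 150 \left(-101\right) = -15150$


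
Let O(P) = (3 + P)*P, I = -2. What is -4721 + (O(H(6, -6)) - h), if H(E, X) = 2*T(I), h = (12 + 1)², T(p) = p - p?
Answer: -4890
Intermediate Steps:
T(p) = 0
h = 169 (h = 13² = 169)
H(E, X) = 0 (H(E, X) = 2*0 = 0)
O(P) = P*(3 + P)
-4721 + (O(H(6, -6)) - h) = -4721 + (0*(3 + 0) - 1*169) = -4721 + (0*3 - 169) = -4721 + (0 - 169) = -4721 - 169 = -4890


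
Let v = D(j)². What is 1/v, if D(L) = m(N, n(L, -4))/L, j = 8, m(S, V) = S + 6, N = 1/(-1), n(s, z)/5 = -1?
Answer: 64/25 ≈ 2.5600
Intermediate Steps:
n(s, z) = -5 (n(s, z) = 5*(-1) = -5)
N = -1
m(S, V) = 6 + S
D(L) = 5/L (D(L) = (6 - 1)/L = 5/L)
v = 25/64 (v = (5/8)² = 25/64 ≈ 0.39063)
1/v = 1/(25/64) = 64/25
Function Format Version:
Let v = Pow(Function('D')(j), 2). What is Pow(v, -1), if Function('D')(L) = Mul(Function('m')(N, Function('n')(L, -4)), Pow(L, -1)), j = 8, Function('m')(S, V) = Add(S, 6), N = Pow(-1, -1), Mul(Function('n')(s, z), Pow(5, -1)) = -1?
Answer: Rational(64, 25) ≈ 2.5600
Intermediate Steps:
Function('n')(s, z) = -5 (Function('n')(s, z) = Mul(5, -1) = -5)
N = -1
Function('m')(S, V) = Add(6, S)
Function('D')(L) = Mul(5, Pow(L, -1)) (Function('D')(L) = Mul(Add(6, -1), Pow(L, -1)) = Mul(5, Pow(L, -1)))
v = Rational(25, 64) (v = Pow(Mul(5, Pow(8, -1)), 2) = Pow(Mul(5, Rational(1, 8)), 2) = Pow(Rational(5, 8), 2) = Rational(25, 64) ≈ 0.39063)
Pow(v, -1) = Pow(Rational(25, 64), -1) = Rational(64, 25)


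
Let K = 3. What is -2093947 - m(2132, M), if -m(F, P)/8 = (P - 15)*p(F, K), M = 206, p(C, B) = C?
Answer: 1163749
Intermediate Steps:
m(F, P) = -8*F*(-15 + P) (m(F, P) = -8*(P - 15)*F = -8*(-15 + P)*F = -8*F*(-15 + P))
-2093947 - m(2132, M) = -2093947 - 8*2132*(15 - 1*206) = -2093947 - 8*2132*(15 - 206) = -2093947 - 8*2132*(-191) = -2093947 - 1*(-3257696) = -2093947 + 3257696 = 1163749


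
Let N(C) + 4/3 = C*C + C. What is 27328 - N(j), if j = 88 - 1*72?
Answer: 81172/3 ≈ 27057.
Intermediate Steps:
j = 16 (j = 88 - 72 = 16)
N(C) = -4/3 + C + C² (N(C) = -4/3 + (C*C + C) = -4/3 + (C² + C) = -4/3 + (C + C²) = -4/3 + C + C²)
27328 - N(j) = 27328 - (-4/3 + 16 + 16²) = 27328 - (-4/3 + 16 + 256) = 27328 - 1*812/3 = 27328 - 812/3 = 81172/3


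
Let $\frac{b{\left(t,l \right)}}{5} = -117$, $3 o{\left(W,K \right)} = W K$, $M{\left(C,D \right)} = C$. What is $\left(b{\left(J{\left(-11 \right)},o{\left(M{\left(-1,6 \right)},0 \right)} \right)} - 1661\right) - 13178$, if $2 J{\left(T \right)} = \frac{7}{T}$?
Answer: $-15424$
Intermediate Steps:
$o{\left(W,K \right)} = \frac{K W}{3}$ ($o{\left(W,K \right)} = \frac{W K}{3} = \frac{K W}{3}$)
$J{\left(T \right)} = \frac{7}{2 T}$ ($J{\left(T \right)} = \frac{7 \frac{1}{T}}{2} = \frac{7}{2 T}$)
$b{\left(t,l \right)} = -585$ ($b{\left(t,l \right)} = 5 \left(-117\right) = -585$)
$\left(b{\left(J{\left(-11 \right)},o{\left(M{\left(-1,6 \right)},0 \right)} \right)} - 1661\right) - 13178 = \left(-585 - 1661\right) - 13178 = -2246 - 13178 = -15424$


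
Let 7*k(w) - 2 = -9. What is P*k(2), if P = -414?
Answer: 414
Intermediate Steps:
k(w) = -1 (k(w) = 2/7 + (⅐)*(-9) = 2/7 - 9/7 = -1)
P*k(2) = -414*(-1) = 414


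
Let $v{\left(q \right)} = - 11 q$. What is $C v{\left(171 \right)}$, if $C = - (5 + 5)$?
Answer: $18810$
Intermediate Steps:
$C = -10$ ($C = \left(-1\right) 10 = -10$)
$C v{\left(171 \right)} = - 10 \left(\left(-11\right) 171\right) = \left(-10\right) \left(-1881\right) = 18810$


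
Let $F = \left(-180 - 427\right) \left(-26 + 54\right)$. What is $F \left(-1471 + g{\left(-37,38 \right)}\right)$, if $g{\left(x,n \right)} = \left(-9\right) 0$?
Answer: $25001116$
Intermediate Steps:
$F = -16996$ ($F = \left(-607\right) 28 = -16996$)
$g{\left(x,n \right)} = 0$
$F \left(-1471 + g{\left(-37,38 \right)}\right) = - 16996 \left(-1471 + 0\right) = \left(-16996\right) \left(-1471\right) = 25001116$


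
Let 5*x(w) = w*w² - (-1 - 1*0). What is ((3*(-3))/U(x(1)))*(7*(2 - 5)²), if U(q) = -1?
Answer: 567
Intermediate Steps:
x(w) = ⅕ + w³/5 (x(w) = (w*w² - (-1 - 1*0))/5 = (w³ - (-1 + 0))/5 = (w³ - 1*(-1))/5 = (w³ + 1)/5 = (1 + w³)/5 = ⅕ + w³/5)
((3*(-3))/U(x(1)))*(7*(2 - 5)²) = ((3*(-3))/(-1))*(7*(2 - 5)²) = (-9*(-1))*(7*(-3)²) = 9*(7*9) = 9*63 = 567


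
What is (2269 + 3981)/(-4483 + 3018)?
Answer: -1250/293 ≈ -4.2662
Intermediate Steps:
(2269 + 3981)/(-4483 + 3018) = 6250/(-1465) = 6250*(-1/1465) = -1250/293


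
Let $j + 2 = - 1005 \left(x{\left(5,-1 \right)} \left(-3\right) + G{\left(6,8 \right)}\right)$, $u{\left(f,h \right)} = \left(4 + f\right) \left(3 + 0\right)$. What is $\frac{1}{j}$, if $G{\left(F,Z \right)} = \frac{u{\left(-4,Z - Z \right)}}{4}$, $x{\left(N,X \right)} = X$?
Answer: $- \frac{1}{3017} \approx -0.00033145$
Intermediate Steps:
$u{\left(f,h \right)} = 12 + 3 f$ ($u{\left(f,h \right)} = \left(4 + f\right) 3 = 12 + 3 f$)
$G{\left(F,Z \right)} = 0$ ($G{\left(F,Z \right)} = \frac{12 + 3 \left(-4\right)}{4} = \left(12 - 12\right) \frac{1}{4} = 0 \cdot \frac{1}{4} = 0$)
$j = -3017$ ($j = -2 - 1005 \left(\left(-1\right) \left(-3\right) + 0\right) = -2 - 1005 \left(3 + 0\right) = -2 - 3015 = -3017$)
$\frac{1}{j} = \frac{1}{-3017} = - \frac{1}{3017}$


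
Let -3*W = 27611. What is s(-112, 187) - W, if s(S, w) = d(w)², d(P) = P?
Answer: 132518/3 ≈ 44173.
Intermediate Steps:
W = -27611/3 (W = -⅓*27611 = -27611/3 ≈ -9203.7)
s(S, w) = w²
s(-112, 187) - W = 187² - 1*(-27611/3) = 34969 + 27611/3 = 132518/3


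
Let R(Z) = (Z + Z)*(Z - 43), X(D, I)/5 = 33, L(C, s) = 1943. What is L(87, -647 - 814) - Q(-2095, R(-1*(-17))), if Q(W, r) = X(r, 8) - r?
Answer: 894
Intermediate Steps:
X(D, I) = 165 (X(D, I) = 5*33 = 165)
R(Z) = 2*Z*(-43 + Z) (R(Z) = (2*Z)*(-43 + Z) = 2*Z*(-43 + Z))
Q(W, r) = 165 - r
L(87, -647 - 814) - Q(-2095, R(-1*(-17))) = 1943 - (165 - 2*(-1*(-17))*(-43 - 1*(-17))) = 1943 - (165 - 2*17*(-43 + 17)) = 1943 - (165 - 2*17*(-26)) = 1943 - (165 - 1*(-884)) = 1943 - (165 + 884) = 1943 - 1*1049 = 1943 - 1049 = 894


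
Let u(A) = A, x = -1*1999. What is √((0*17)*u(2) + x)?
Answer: I*√1999 ≈ 44.71*I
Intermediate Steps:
x = -1999
√((0*17)*u(2) + x) = √((0*17)*2 - 1999) = √(0*2 - 1999) = √(0 - 1999) = √(-1999) = I*√1999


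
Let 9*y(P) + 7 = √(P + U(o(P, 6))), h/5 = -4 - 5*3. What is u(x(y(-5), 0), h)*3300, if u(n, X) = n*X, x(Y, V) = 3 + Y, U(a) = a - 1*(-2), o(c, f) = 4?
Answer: -731500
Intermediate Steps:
U(a) = 2 + a (U(a) = a + 2 = 2 + a)
h = -95 (h = 5*(-4 - 5*3) = 5*(-4 - 15) = 5*(-19) = -95)
y(P) = -7/9 + √(6 + P)/9 (y(P) = -7/9 + √(P + (2 + 4))/9 = -7/9 + √(P + 6)/9 = -7/9 + √(6 + P)/9)
u(n, X) = X*n
u(x(y(-5), 0), h)*3300 = -95*(3 + (-7/9 + √(6 - 5)/9))*3300 = -95*(3 + (-7/9 + √1/9))*3300 = -95*(3 + (-7/9 + (⅑)*1))*3300 = -95*(3 + (-7/9 + ⅑))*3300 = -95*(3 - ⅔)*3300 = -95*7/3*3300 = -665/3*3300 = -731500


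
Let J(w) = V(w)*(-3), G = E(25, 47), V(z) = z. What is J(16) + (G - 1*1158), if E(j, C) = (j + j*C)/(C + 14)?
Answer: -72366/61 ≈ -1186.3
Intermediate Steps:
E(j, C) = (j + C*j)/(14 + C)
G = 1200/61 (G = 25*(1 + 47)/(14 + 47) = 25*48/61 = 25*(1/61)*48 = 1200/61 ≈ 19.672)
J(w) = -3*w (J(w) = w*(-3) = -3*w)
J(16) + (G - 1*1158) = -3*16 + (1200/61 - 1*1158) = -48 + (1200/61 - 1158) = -48 - 69438/61 = -72366/61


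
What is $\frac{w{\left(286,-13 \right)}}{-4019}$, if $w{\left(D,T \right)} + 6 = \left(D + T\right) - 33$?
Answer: $- \frac{234}{4019} \approx -0.058223$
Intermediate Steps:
$w{\left(D,T \right)} = -39 + D + T$ ($w{\left(D,T \right)} = -6 - \left(33 - D - T\right) = -6 + \left(-33 + D + T\right) = -39 + D + T$)
$\frac{w{\left(286,-13 \right)}}{-4019} = \frac{-39 + 286 - 13}{-4019} = 234 \left(- \frac{1}{4019}\right) = - \frac{234}{4019}$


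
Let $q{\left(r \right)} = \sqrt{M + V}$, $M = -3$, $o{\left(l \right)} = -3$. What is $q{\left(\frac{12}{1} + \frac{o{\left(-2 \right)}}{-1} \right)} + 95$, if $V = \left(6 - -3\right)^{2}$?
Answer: $95 + \sqrt{78} \approx 103.83$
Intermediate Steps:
$V = 81$ ($V = \left(6 + 3\right)^{2} = 9^{2} = 81$)
$q{\left(r \right)} = \sqrt{78}$ ($q{\left(r \right)} = \sqrt{-3 + 81} = \sqrt{78}$)
$q{\left(\frac{12}{1} + \frac{o{\left(-2 \right)}}{-1} \right)} + 95 = \sqrt{78} + 95 = 95 + \sqrt{78}$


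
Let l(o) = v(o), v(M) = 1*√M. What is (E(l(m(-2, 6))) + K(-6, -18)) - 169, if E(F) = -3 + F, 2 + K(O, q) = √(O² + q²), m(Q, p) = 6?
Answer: -174 + √6 + 6*√10 ≈ -152.58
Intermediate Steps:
K(O, q) = -2 + √(O² + q²)
v(M) = √M
l(o) = √o
(E(l(m(-2, 6))) + K(-6, -18)) - 169 = ((-3 + √6) + (-2 + √((-6)² + (-18)²))) - 169 = ((-3 + √6) + (-2 + √(36 + 324))) - 169 = ((-3 + √6) + (-2 + √360)) - 169 = ((-3 + √6) + (-2 + 6*√10)) - 169 = (-5 + √6 + 6*√10) - 169 = -174 + √6 + 6*√10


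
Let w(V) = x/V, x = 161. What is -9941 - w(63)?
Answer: -89492/9 ≈ -9943.6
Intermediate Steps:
w(V) = 161/V
-9941 - w(63) = -9941 - 161/63 = -9941 - 1*23/9 = -9941 - 23/9 = -89492/9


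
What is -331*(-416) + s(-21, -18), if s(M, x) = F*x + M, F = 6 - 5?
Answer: 137657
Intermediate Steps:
F = 1
s(M, x) = M + x (s(M, x) = 1*x + M = x + M = M + x)
-331*(-416) + s(-21, -18) = -331*(-416) + (-21 - 18) = 137696 - 39 = 137657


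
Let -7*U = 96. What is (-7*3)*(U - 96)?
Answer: 2304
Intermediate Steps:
U = -96/7 (U = -⅐*96 = -96/7 ≈ -13.714)
(-7*3)*(U - 96) = (-7*3)*(-96/7 - 96) = -21*(-768/7) = 2304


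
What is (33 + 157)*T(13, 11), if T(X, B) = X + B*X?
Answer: 29640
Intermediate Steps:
(33 + 157)*T(13, 11) = (33 + 157)*(13*(1 + 11)) = 190*(13*12) = 190*156 = 29640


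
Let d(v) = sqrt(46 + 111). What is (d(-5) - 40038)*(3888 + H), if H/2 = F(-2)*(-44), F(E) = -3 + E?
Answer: -173284464 + 4328*sqrt(157) ≈ -1.7323e+8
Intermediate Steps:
d(v) = sqrt(157)
H = 440 (H = 2*((-3 - 2)*(-44)) = 2*(-5*(-44)) = 2*220 = 440)
(d(-5) - 40038)*(3888 + H) = (sqrt(157) - 40038)*(3888 + 440) = (-40038 + sqrt(157))*4328 = -173284464 + 4328*sqrt(157)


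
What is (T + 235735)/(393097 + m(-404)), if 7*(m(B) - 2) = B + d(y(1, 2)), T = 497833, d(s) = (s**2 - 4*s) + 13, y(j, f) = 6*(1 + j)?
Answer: 2567488/1375699 ≈ 1.8663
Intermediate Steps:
y(j, f) = 6 + 6*j
d(s) = 13 + s**2 - 4*s
m(B) = 123/7 + B/7 (m(B) = 2 + (B + (13 + (6 + 6*1)**2 - 4*(6 + 6*1)))/7 = 2 + (B + (13 + (6 + 6)**2 - 4*(6 + 6)))/7 = 2 + (B + (13 + 12**2 - 4*12))/7 = 2 + (B + (13 + 144 - 48))/7 = 2 + (B + 109)/7 = 2 + (109 + B)/7 = 2 + (109/7 + B/7) = 123/7 + B/7)
(T + 235735)/(393097 + m(-404)) = (497833 + 235735)/(393097 + (123/7 + (1/7)*(-404))) = 733568/(393097 + (123/7 - 404/7)) = 733568/(393097 - 281/7) = 733568/(2751398/7) = 733568*(7/2751398) = 2567488/1375699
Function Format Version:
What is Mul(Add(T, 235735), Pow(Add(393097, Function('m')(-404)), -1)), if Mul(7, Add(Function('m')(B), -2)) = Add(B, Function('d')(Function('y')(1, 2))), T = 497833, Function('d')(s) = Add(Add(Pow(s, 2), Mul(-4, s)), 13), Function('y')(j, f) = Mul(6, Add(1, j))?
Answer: Rational(2567488, 1375699) ≈ 1.8663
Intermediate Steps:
Function('y')(j, f) = Add(6, Mul(6, j))
Function('d')(s) = Add(13, Pow(s, 2), Mul(-4, s))
Function('m')(B) = Add(Rational(123, 7), Mul(Rational(1, 7), B)) (Function('m')(B) = Add(2, Mul(Rational(1, 7), Add(B, Add(13, Pow(Add(6, Mul(6, 1)), 2), Mul(-4, Add(6, Mul(6, 1))))))) = Add(2, Mul(Rational(1, 7), Add(B, Add(13, Pow(Add(6, 6), 2), Mul(-4, Add(6, 6)))))) = Add(2, Mul(Rational(1, 7), Add(B, Add(13, Pow(12, 2), Mul(-4, 12))))) = Add(2, Mul(Rational(1, 7), Add(B, Add(13, 144, -48)))) = Add(2, Mul(Rational(1, 7), Add(B, 109))) = Add(2, Mul(Rational(1, 7), Add(109, B))) = Add(2, Add(Rational(109, 7), Mul(Rational(1, 7), B))) = Add(Rational(123, 7), Mul(Rational(1, 7), B)))
Mul(Add(T, 235735), Pow(Add(393097, Function('m')(-404)), -1)) = Mul(Add(497833, 235735), Pow(Add(393097, Add(Rational(123, 7), Mul(Rational(1, 7), -404))), -1)) = Mul(733568, Pow(Add(393097, Add(Rational(123, 7), Rational(-404, 7))), -1)) = Mul(733568, Pow(Add(393097, Rational(-281, 7)), -1)) = Mul(733568, Pow(Rational(2751398, 7), -1)) = Mul(733568, Rational(7, 2751398)) = Rational(2567488, 1375699)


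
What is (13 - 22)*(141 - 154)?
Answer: 117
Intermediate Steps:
(13 - 22)*(141 - 154) = -9*(-13) = 117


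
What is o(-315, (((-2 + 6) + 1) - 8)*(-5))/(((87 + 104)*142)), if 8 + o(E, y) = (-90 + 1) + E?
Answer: -206/13561 ≈ -0.015191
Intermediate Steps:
o(E, y) = -97 + E (o(E, y) = -8 + ((-90 + 1) + E) = -8 + (-89 + E) = -97 + E)
o(-315, (((-2 + 6) + 1) - 8)*(-5))/(((87 + 104)*142)) = (-97 - 315)/(((87 + 104)*142)) = -412/(191*142) = -412/27122 = -412*1/27122 = -206/13561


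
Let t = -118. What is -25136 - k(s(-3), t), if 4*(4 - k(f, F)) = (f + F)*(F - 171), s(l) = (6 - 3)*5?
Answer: -70793/4 ≈ -17698.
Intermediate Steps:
s(l) = 15 (s(l) = 3*5 = 15)
k(f, F) = 4 - (-171 + F)*(F + f)/4 (k(f, F) = 4 - (f + F)*(F - 171)/4 = 4 - (F + f)*(-171 + F)/4 = 4 - (-171 + F)*(F + f)/4)
-25136 - k(s(-3), t) = -25136 - (4 - ¼*(-118)² + (171/4)*(-118) + (171/4)*15 - ¼*(-118)*15) = -25136 - (4 - ¼*13924 - 10089/2 + 2565/4 + 885/2) = -25136 - (4 - 3481 - 10089/2 + 2565/4 + 885/2) = -25136 - 1*(-29751/4) = -25136 + 29751/4 = -70793/4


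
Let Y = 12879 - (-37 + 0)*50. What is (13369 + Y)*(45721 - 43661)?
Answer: 57881880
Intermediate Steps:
Y = 14729 (Y = 12879 - (-37)*50 = 12879 - 1*(-1850) = 12879 + 1850 = 14729)
(13369 + Y)*(45721 - 43661) = (13369 + 14729)*(45721 - 43661) = 28098*2060 = 57881880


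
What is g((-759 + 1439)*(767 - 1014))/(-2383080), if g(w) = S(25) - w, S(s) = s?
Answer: -11199/158872 ≈ -0.070491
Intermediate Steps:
g(w) = 25 - w
g((-759 + 1439)*(767 - 1014))/(-2383080) = (25 - (-759 + 1439)*(767 - 1014))/(-2383080) = (25 - 680*(-247))*(-1/2383080) = (25 - 1*(-167960))*(-1/2383080) = (25 + 167960)*(-1/2383080) = 167985*(-1/2383080) = -11199/158872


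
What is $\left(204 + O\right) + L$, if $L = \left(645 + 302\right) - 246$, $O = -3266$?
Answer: $-2361$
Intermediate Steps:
$L = 701$ ($L = 947 - 246 = 701$)
$\left(204 + O\right) + L = \left(204 - 3266\right) + 701 = -3062 + 701 = -2361$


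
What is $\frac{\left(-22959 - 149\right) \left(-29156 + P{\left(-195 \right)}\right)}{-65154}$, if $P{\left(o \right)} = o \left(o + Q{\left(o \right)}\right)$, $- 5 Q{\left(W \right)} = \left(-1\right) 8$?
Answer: $\frac{98867578}{32577} \approx 3034.9$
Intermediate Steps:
$Q{\left(W \right)} = \frac{8}{5}$ ($Q{\left(W \right)} = - \frac{\left(-1\right) 8}{5} = \left(- \frac{1}{5}\right) \left(-8\right) = \frac{8}{5}$)
$P{\left(o \right)} = o \left(\frac{8}{5} + o\right)$ ($P{\left(o \right)} = o \left(o + \frac{8}{5}\right) = o \left(\frac{8}{5} + o\right)$)
$\frac{\left(-22959 - 149\right) \left(-29156 + P{\left(-195 \right)}\right)}{-65154} = \frac{\left(-22959 - 149\right) \left(-29156 + \frac{1}{5} \left(-195\right) \left(8 + 5 \left(-195\right)\right)\right)}{-65154} = - 23108 \left(-29156 + \frac{1}{5} \left(-195\right) \left(8 - 975\right)\right) \left(- \frac{1}{65154}\right) = - 23108 \left(-29156 + \frac{1}{5} \left(-195\right) \left(-967\right)\right) \left(- \frac{1}{65154}\right) = - 23108 \left(-29156 + 37713\right) \left(- \frac{1}{65154}\right) = \left(-23108\right) 8557 \left(- \frac{1}{65154}\right) = \left(-197735156\right) \left(- \frac{1}{65154}\right) = \frac{98867578}{32577}$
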